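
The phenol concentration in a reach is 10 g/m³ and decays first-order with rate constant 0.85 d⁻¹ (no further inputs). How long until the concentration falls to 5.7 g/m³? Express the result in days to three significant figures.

t = ln(C₀/C)/k = ln(10/5.7)/0.85 = 0.5621/0.85 = 0.6613 d.

0.661 d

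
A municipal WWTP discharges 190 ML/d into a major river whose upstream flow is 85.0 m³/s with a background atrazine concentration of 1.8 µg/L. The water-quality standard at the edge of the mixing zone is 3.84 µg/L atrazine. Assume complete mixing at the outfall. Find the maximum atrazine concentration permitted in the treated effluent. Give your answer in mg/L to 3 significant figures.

190 ML/d = 2.199 m³/s.
1.8 µg/L = 0.0018 mg/L.
3.84 µg/L = 0.00384 mg/L.
Mass balance: 0.00384·87.2 = 2.199·Cₑ + 85·0.0018.
Cₑ = (0.3348 − 0.153) / 2.199 = 0.08269 mg/L.

0.0827 mg/L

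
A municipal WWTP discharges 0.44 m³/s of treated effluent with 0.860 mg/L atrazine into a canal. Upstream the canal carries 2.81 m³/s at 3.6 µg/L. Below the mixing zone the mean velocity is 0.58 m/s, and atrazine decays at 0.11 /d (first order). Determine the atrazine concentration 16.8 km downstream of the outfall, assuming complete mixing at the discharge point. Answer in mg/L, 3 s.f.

0.115 mg/L

3.6 µg/L = 0.0036 mg/L.
After complete mixing, C₀ = (0.44·0.86 + 2.81·0.0036) / 3.25 = 0.1195 mg/L.
Travel time t = 1.68e+04 m / 0.58 m/s = 2.897e+04 s = 0.3352 d.
C = 0.1195·exp(−0.11·0.3352) = 0.1195·0.9638 = 0.1152 mg/L.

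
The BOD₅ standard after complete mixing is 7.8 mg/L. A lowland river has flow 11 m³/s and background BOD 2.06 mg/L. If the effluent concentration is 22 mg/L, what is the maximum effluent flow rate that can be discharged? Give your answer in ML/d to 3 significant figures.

Mass balance at complete mixing: C_std·(Q_w + Q_r) = Q_w·C_e + Q_r·C_b.
Rearranging, Q_w = Q_r·(C_std − C_b)/(C_e − C_std) = 11·(7.8 − 2.06) / (22 − 7.8) = 4.446 m³/s.
= 384.2 ML/d.

384 ML/d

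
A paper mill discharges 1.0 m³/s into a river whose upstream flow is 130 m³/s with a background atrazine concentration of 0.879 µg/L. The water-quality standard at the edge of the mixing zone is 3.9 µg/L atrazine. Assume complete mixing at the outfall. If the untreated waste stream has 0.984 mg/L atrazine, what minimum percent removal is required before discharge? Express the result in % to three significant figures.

0.879 µg/L = 0.000879 mg/L.
3.9 µg/L = 0.0039 mg/L.
Mass balance: 0.0039·131 = 1·Cₑ + 130·0.000879.
Cₑ = (0.5109 − 0.1143) / 1 = 0.3966 mg/L.
Required removal = 1 − 0.3966/0.984 = 59.69 %.

59.7 %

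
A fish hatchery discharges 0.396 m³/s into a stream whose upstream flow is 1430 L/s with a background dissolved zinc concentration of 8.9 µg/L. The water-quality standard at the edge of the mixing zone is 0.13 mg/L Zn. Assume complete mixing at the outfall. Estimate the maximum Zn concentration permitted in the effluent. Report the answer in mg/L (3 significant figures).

0.567 mg/L

1430 L/s = 1.43 m³/s.
8.9 µg/L = 0.0089 mg/L.
Mass balance: 0.13·1.826 = 0.396·Cₑ + 1.43·0.0089.
Cₑ = (0.2374 − 0.01273) / 0.396 = 0.5673 mg/L.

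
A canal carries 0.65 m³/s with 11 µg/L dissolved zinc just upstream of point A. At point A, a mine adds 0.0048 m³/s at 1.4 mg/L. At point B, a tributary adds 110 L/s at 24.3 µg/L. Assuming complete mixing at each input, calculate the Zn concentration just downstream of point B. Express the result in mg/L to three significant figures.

11 µg/L = 0.011 mg/L.
After input A: C = (0.65·0.011 + 0.0048·1.4) / 0.6548 = 0.02118 mg/L.
110 L/s = 0.11 m³/s.
24.3 µg/L = 0.0243 mg/L.
After input B: C = (0.6548·0.02118 + 0.11·0.0243) / 0.7648 = 0.02163 mg/L.

0.0216 mg/L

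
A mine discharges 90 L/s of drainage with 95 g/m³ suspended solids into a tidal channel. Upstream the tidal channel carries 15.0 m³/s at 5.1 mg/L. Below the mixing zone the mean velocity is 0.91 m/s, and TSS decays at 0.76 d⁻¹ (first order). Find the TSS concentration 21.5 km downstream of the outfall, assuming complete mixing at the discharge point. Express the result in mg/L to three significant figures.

90 L/s = 0.09 m³/s.
After complete mixing, C₀ = (0.09·95 + 15·5.1) / 15.09 = 5.636 mg/L.
Travel time t = 2.15e+04 m / 0.91 m/s = 2.363e+04 s = 0.2735 d.
C = 5.636·exp(−0.76·0.2735) = 5.636·0.8123 = 4.579 mg/L.

4.58 mg/L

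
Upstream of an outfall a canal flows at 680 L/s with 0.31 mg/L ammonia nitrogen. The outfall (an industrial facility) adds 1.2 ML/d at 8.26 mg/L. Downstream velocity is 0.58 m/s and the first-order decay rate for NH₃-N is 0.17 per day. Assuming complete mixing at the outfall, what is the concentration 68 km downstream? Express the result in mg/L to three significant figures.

1.2 ML/d = 0.01389 m³/s.
680 L/s = 0.68 m³/s.
After complete mixing, C₀ = (0.01389·8.26 + 0.68·0.31) / 0.6939 = 0.4691 mg/L.
Travel time t = 6.8e+04 m / 0.58 m/s = 1.172e+05 s = 1.357 d.
C = 0.4691·exp(−0.17·1.357) = 0.4691·0.794 = 0.3725 mg/L.

0.372 mg/L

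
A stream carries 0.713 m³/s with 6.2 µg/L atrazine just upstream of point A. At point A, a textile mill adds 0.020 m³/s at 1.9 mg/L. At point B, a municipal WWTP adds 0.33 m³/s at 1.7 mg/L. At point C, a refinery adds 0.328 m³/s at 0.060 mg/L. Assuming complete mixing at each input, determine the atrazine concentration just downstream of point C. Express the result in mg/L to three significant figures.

0.448 mg/L

6.2 µg/L = 0.0062 mg/L.
After input A: C = (0.713·0.0062 + 0.02·1.9) / 0.733 = 0.05787 mg/L.
After input B: C = (0.733·0.05787 + 0.33·1.7) / 1.063 = 0.5677 mg/L.
After input C: C = (1.063·0.5677 + 0.328·0.06) / 1.391 = 0.448 mg/L.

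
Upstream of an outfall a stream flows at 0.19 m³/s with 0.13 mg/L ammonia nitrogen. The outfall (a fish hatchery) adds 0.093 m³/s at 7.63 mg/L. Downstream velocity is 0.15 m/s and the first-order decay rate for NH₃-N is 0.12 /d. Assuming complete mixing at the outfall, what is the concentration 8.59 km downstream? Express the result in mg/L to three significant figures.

2.40 mg/L

After complete mixing, C₀ = (0.093·7.63 + 0.19·0.13) / 0.283 = 2.595 mg/L.
Travel time t = 8590 m / 0.15 m/s = 5.727e+04 s = 0.6628 d.
C = 2.595·exp(−0.12·0.6628) = 2.595·0.9235 = 2.396 mg/L.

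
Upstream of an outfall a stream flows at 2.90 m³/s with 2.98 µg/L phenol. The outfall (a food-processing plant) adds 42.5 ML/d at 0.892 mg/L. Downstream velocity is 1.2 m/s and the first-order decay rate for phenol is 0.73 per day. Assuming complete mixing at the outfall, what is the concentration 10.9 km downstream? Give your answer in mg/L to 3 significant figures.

0.122 mg/L

42.5 ML/d = 0.4919 m³/s.
2.98 µg/L = 0.00298 mg/L.
After complete mixing, C₀ = (0.4919·0.892 + 2.9·0.00298) / 3.392 = 0.1319 mg/L.
Travel time t = 1.09e+04 m / 1.2 m/s = 9083 s = 0.1051 d.
C = 0.1319·exp(−0.73·0.1051) = 0.1319·0.9261 = 0.1222 mg/L.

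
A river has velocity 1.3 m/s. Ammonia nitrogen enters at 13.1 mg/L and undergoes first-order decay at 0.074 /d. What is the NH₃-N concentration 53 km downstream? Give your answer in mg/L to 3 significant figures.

12.7 mg/L

Travel time t = 53 km / 1.3 m/s = 5.3e+04/1.3 = 4.077e+04 s = 0.4719 d.
First-order decay: C = 13.1·exp(−0.074·0.4719) = 13.1·0.9657 = 12.65 mg/L.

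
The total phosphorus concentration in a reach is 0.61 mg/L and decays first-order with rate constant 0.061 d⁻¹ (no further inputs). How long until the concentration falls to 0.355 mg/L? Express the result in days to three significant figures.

8.87 d

t = ln(C₀/C)/k = ln(0.61/0.355)/0.061 = 0.5413/0.061 = 8.874 d.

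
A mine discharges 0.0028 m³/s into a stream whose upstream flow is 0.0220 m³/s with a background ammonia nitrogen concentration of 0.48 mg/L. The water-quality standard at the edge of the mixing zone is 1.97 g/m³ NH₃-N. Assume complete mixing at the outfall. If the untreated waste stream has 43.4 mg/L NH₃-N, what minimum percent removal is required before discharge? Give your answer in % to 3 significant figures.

Mass balance: 1.97·0.0248 = 0.0028·Cₑ + 0.022·0.48.
Cₑ = (0.04886 − 0.01056) / 0.0028 = 13.68 mg/L.
Required removal = 1 − 13.68/43.4 = 68.49 %.

68.5 %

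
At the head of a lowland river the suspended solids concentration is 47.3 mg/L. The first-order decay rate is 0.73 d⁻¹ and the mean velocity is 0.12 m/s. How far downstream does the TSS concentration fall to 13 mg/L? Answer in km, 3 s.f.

18.3 km

From C = C₀·e^(−kt), t = ln(C₀/C)/k = ln(47.3/13)/0.73 = 1.292/0.73 = 1.769 d.
Distance = v·t = 0.12 m/s × 1.529e+05 s = 1.834e+04 m = 18.34 km.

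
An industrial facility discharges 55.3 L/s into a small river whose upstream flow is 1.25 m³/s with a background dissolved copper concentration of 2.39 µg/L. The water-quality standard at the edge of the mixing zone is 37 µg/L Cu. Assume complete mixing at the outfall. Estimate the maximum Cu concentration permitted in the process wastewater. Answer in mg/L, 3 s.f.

0.819 mg/L

55.3 L/s = 0.0553 m³/s.
2.39 µg/L = 0.00239 mg/L.
37 µg/L = 0.037 mg/L.
Mass balance: 0.037·1.305 = 0.0553·Cₑ + 1.25·0.00239.
Cₑ = (0.0483 − 0.002988) / 0.0553 = 0.8193 mg/L.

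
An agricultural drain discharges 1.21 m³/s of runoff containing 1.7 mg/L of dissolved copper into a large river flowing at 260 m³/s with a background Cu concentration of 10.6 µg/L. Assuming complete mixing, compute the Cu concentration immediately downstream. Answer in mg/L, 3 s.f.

10.6 µg/L = 0.0106 mg/L.
Flow-weighted mixing gives C = (1.21·1.7 + 260·0.0106) / (1.21 + 260) = 4.813/261.2 = 0.01843 mg/L.

0.0184 mg/L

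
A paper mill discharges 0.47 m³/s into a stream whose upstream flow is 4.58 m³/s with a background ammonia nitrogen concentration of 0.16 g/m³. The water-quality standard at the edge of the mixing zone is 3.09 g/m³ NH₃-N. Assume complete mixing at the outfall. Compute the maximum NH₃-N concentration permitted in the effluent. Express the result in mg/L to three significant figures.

Mass balance: 3.09·5.05 = 0.47·Cₑ + 4.58·0.16.
Cₑ = (15.6 − 0.7328) / 0.47 = 31.64 mg/L.

31.6 mg/L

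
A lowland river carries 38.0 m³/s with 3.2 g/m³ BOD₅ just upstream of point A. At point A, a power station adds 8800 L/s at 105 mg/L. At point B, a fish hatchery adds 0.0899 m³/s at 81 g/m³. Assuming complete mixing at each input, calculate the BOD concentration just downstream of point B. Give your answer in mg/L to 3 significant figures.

22.5 mg/L

8800 L/s = 8.8 m³/s.
After input A: C = (38·3.2 + 8.8·105) / 46.8 = 22.34 mg/L.
After input B: C = (46.8·22.34 + 0.0899·81) / 46.89 = 22.45 mg/L.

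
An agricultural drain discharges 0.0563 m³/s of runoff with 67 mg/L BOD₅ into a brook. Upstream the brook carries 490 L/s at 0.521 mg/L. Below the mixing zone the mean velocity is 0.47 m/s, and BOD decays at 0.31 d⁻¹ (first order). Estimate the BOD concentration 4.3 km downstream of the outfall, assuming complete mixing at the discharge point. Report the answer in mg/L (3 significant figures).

490 L/s = 0.49 m³/s.
After complete mixing, C₀ = (0.0563·67 + 0.49·0.521) / 0.5463 = 7.372 mg/L.
Travel time t = 4300 m / 0.47 m/s = 9149 s = 0.1059 d.
C = 7.372·exp(−0.31·0.1059) = 7.372·0.9677 = 7.134 mg/L.

7.13 mg/L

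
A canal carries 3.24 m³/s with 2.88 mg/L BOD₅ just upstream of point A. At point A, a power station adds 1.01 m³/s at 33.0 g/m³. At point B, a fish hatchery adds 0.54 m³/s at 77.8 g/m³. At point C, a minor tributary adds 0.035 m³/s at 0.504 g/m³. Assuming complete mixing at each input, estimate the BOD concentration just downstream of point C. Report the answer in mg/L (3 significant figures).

17.6 mg/L

After input A: C = (3.24·2.88 + 1.01·33) / 4.25 = 10.04 mg/L.
After input B: C = (4.25·10.04 + 0.54·77.8) / 4.79 = 17.68 mg/L.
After input C: C = (4.79·17.68 + 0.035·0.504) / 4.825 = 17.55 mg/L.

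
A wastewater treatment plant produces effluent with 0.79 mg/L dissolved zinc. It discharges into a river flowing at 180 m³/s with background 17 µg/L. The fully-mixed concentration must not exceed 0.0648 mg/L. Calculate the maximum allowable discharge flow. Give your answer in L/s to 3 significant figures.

17 µg/L = 0.017 mg/L.
Mass balance at complete mixing: C_std·(Q_w + Q_r) = Q_w·C_e + Q_r·C_b.
Rearranging, Q_w = Q_r·(C_std − C_b)/(C_e − C_std) = 180·(0.0648 − 0.017) / (0.79 − 0.0648) = 11.86 m³/s.
= 1.186e+04 L/s.

11900 L/s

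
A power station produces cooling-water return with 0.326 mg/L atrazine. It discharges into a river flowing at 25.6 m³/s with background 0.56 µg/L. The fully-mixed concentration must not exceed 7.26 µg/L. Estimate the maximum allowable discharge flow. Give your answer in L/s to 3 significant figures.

538 L/s

0.56 µg/L = 0.00056 mg/L.
7.26 µg/L = 0.00726 mg/L.
Mass balance at complete mixing: C_std·(Q_w + Q_r) = Q_w·C_e + Q_r·C_b.
Rearranging, Q_w = Q_r·(C_std − C_b)/(C_e − C_std) = 25.6·(0.00726 − 0.00056) / (0.326 − 0.00726) = 0.5381 m³/s.
= 538.1 L/s.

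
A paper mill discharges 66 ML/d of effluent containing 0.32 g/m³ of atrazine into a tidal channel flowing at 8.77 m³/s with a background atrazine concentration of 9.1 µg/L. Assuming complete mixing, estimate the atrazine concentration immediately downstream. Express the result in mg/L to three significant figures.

0.0340 mg/L

66 ML/d = 0.7639 m³/s.
9.1 µg/L = 0.0091 mg/L.
By mass balance at complete mixing, C = (0.7639·0.32 + 8.77·0.0091) / (0.7639 + 8.77) = 0.3243/9.534 = 0.03401 mg/L.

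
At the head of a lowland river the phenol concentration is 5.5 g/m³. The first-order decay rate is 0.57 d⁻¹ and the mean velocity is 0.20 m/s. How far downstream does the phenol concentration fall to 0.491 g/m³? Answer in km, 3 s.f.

73.2 km

From C = C₀·e^(−kt), t = ln(C₀/C)/k = ln(5.5/0.491)/0.57 = 2.416/0.57 = 4.239 d.
Distance = v·t = 0.20 m/s × 3.662e+05 s = 7.324e+04 m = 73.24 km.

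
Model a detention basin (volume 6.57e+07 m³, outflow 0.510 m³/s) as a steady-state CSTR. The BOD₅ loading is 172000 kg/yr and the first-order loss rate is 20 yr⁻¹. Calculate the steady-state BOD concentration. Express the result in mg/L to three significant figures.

0.129 mg/L

Outflow Q = 0.510 m³/s × 3.156e+07 s/yr = 1.609e+07 m³/yr.
Steady-state CSTR mass balance: W = Q·C + k·V·C, so C = W/(Q + kV).
Q + kV = 1.609e+07 + 20·6.57e+07 = 1.33e+09 m³/yr.
C = 172000/1.33e+09 = 0.0001293 kg/m³ = 0.1293 mg/L.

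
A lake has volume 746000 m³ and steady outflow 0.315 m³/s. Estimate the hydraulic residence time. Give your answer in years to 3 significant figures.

Q = 0.315 m³/s × 3.156e+07 s/yr = 9.941e+06 m³/yr.
Hydraulic residence time τ = V/Q = 746000/9.941e+06 = 0.07505 yr.

0.0750 yr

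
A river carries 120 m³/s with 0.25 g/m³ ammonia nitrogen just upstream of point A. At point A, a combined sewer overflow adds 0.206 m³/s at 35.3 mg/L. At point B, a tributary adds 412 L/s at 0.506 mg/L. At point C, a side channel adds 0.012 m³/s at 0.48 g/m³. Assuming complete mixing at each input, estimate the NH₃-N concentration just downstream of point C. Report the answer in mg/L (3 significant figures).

0.311 mg/L

After input A: C = (120·0.25 + 0.206·35.3) / 120.2 = 0.3101 mg/L.
412 L/s = 0.412 m³/s.
After input B: C = (120.2·0.3101 + 0.412·0.506) / 120.6 = 0.3107 mg/L.
After input C: C = (120.6·0.3107 + 0.012·0.48) / 120.6 = 0.3108 mg/L.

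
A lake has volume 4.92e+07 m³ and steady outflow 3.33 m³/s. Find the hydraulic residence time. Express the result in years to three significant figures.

0.468 yr

Q = 3.33 m³/s × 3.156e+07 s/yr = 1.051e+08 m³/yr.
Hydraulic residence time τ = V/Q = 4.92e+07/1.051e+08 = 0.4682 yr.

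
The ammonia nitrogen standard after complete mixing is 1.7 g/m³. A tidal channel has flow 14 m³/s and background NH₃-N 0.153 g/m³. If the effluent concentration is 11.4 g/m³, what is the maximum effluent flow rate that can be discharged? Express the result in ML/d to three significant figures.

193 ML/d

Mass balance at complete mixing: C_std·(Q_w + Q_r) = Q_w·C_e + Q_r·C_b.
Rearranging, Q_w = Q_r·(C_std − C_b)/(C_e − C_std) = 14·(1.7 − 0.153) / (11.4 − 1.7) = 2.233 m³/s.
= 192.9 ML/d.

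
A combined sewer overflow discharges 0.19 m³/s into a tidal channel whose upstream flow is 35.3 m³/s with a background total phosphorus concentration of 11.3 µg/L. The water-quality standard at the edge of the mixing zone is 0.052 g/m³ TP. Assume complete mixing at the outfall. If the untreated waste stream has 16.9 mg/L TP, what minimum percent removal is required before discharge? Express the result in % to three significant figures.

11.3 µg/L = 0.0113 mg/L.
Mass balance: 0.052·35.49 = 0.19·Cₑ + 35.3·0.0113.
Cₑ = (1.845 − 0.3989) / 0.19 = 7.614 mg/L.
Required removal = 1 − 7.614/16.9 = 54.95 %.

54.9 %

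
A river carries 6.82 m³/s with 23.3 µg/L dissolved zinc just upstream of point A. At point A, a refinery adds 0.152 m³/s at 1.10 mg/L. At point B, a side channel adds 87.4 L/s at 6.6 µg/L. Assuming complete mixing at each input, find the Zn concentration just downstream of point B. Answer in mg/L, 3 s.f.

0.0463 mg/L

23.3 µg/L = 0.0233 mg/L.
After input A: C = (6.82·0.0233 + 0.152·1.1) / 6.972 = 0.04677 mg/L.
87.4 L/s = 0.0874 m³/s.
6.6 µg/L = 0.0066 mg/L.
After input B: C = (6.972·0.04677 + 0.0874·0.0066) / 7.059 = 0.04628 mg/L.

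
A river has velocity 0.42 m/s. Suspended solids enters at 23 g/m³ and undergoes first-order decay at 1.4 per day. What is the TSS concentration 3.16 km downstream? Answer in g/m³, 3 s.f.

20.4 g/m³

Travel time t = 3.16 km / 0.42 m/s = 3160/0.42 = 7524 s = 0.08708 d.
First-order decay: C = 23·exp(−1.4·0.08708) = 23·0.8852 = 20.36 g/m³.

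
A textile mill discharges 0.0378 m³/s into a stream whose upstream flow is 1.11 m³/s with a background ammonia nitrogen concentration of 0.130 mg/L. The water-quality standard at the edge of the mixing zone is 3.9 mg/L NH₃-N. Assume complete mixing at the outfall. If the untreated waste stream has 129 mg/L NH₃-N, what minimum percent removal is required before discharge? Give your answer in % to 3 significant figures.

Mass balance: 3.9·1.148 = 0.0378·Cₑ + 1.11·0.13.
Cₑ = (4.476 − 0.1443) / 0.0378 = 114.6 mg/L.
Required removal = 1 − 114.6/129 = 11.16 %.

11.2 %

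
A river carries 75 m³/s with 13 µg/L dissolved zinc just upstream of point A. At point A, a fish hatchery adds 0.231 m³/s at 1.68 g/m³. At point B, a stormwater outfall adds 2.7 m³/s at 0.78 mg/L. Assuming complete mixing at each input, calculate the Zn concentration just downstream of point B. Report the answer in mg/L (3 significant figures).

0.0445 mg/L

13 µg/L = 0.013 mg/L.
After input A: C = (75·0.013 + 0.231·1.68) / 75.23 = 0.01812 mg/L.
After input B: C = (75.23·0.01812 + 2.7·0.78) / 77.93 = 0.04451 mg/L.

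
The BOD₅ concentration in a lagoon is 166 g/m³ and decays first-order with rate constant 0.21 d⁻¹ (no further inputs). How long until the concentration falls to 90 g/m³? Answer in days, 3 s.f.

2.92 d

t = ln(C₀/C)/k = ln(166/90)/0.21 = 0.6122/0.21 = 2.915 d.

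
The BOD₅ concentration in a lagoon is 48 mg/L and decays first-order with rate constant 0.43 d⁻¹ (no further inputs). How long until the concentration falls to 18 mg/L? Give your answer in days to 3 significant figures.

2.28 d

t = ln(C₀/C)/k = ln(48/18)/0.43 = 0.9808/0.43 = 2.281 d.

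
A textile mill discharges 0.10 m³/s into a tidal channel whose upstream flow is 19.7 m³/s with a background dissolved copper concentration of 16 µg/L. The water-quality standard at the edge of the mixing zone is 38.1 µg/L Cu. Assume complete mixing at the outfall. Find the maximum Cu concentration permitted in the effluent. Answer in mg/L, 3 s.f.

16 µg/L = 0.016 mg/L.
38.1 µg/L = 0.0381 mg/L.
Mass balance: 0.0381·19.8 = 0.1·Cₑ + 19.7·0.016.
Cₑ = (0.7544 − 0.3152) / 0.1 = 4.392 mg/L.

4.39 mg/L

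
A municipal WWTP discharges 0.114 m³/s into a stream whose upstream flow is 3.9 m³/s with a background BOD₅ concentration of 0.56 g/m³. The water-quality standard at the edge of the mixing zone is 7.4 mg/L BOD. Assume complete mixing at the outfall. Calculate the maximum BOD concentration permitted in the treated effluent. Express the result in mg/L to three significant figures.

Mass balance: 7.4·4.014 = 0.114·Cₑ + 3.9·0.56.
Cₑ = (29.7 − 2.184) / 0.114 = 241.4 mg/L.

241 mg/L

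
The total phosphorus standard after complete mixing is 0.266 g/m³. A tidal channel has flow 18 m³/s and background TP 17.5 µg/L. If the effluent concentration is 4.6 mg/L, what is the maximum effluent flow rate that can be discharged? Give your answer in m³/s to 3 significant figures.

17.5 µg/L = 0.0175 mg/L.
Mass balance at complete mixing: C_std·(Q_w + Q_r) = Q_w·C_e + Q_r·C_b.
Rearranging, Q_w = Q_r·(C_std − C_b)/(C_e − C_std) = 18·(0.266 − 0.0175) / (4.6 − 0.266) = 1.032 m³/s.

1.03 m³/s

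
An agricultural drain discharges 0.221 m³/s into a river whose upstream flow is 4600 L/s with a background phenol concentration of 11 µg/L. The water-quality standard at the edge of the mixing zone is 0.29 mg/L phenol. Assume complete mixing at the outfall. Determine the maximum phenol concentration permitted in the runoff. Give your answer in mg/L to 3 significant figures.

4600 L/s = 4.6 m³/s.
11 µg/L = 0.011 mg/L.
Mass balance: 0.29·4.821 = 0.221·Cₑ + 4.6·0.011.
Cₑ = (1.398 − 0.0506) / 0.221 = 6.097 mg/L.

6.10 mg/L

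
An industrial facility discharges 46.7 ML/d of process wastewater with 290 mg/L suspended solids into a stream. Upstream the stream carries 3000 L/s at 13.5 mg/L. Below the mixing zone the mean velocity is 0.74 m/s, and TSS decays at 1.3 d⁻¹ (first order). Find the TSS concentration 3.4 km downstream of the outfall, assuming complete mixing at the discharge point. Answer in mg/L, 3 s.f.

52.0 mg/L

46.7 ML/d = 0.5405 m³/s.
3000 L/s = 3 m³/s.
After complete mixing, C₀ = (0.5405·290 + 3·13.5) / 3.541 = 55.71 mg/L.
Travel time t = 3400 m / 0.74 m/s = 4595 s = 0.05318 d.
C = 55.71·exp(−1.3·0.05318) = 55.71·0.9332 = 51.99 mg/L.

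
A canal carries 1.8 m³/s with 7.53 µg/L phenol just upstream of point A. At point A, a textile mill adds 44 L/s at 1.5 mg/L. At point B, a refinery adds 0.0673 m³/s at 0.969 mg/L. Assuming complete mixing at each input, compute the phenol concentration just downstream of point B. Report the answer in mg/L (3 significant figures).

7.53 µg/L = 0.00753 mg/L.
44 L/s = 0.044 m³/s.
After input A: C = (1.8·0.00753 + 0.044·1.5) / 1.844 = 0.04314 mg/L.
After input B: C = (1.844·0.04314 + 0.0673·0.969) / 1.911 = 0.07574 mg/L.

0.0757 mg/L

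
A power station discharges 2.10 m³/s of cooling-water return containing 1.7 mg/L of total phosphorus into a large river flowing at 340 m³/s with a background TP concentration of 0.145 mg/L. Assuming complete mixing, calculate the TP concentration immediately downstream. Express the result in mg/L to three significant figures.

0.155 mg/L

Flow-weighted mixing gives C = (2.1·1.7 + 340·0.145) / (2.1 + 340) = 52.87/342.1 = 0.1545 mg/L.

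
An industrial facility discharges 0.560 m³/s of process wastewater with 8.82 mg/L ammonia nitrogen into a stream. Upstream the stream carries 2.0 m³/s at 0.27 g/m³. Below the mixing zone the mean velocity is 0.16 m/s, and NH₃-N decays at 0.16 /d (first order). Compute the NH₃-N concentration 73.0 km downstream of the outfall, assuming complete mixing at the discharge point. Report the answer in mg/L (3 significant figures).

After complete mixing, C₀ = (0.56·8.82 + 2·0.27) / 2.56 = 2.14 mg/L.
Travel time t = 7.3e+04 m / 0.16 m/s = 4.562e+05 s = 5.281 d.
C = 2.14·exp(−0.16·5.281) = 2.14·0.4296 = 0.9195 mg/L.

0.919 mg/L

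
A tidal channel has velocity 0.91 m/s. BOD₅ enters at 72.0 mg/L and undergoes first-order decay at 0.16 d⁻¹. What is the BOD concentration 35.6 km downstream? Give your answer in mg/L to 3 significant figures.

Travel time t = 35.6 km / 0.91 m/s = 3.56e+04/0.91 = 3.912e+04 s = 0.4528 d.
First-order decay: C = 72.0·exp(−0.16·0.4528) = 72.0·0.9301 = 66.97 mg/L.

67.0 mg/L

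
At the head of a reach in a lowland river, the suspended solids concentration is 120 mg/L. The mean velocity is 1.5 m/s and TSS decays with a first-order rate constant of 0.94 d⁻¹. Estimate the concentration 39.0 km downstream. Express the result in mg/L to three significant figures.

Travel time t = 39.0 km / 1.5 m/s = 3.9e+04/1.5 = 2.6e+04 s = 0.3009 d.
First-order decay: C = 120·exp(−0.94·0.3009) = 120·0.7536 = 90.43 mg/L.

90.4 mg/L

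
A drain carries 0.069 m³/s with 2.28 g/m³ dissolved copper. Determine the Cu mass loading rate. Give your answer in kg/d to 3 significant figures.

Mass flux = Q·C = 0.069 m³/s × 2.28 g/m³ = 0.1573 g/s.
= 0.1573 g/s × 86.4 = 13.59 kg/d.

13.6 kg/d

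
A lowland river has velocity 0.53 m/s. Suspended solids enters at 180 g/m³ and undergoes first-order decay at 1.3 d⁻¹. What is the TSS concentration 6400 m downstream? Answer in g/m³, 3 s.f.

150 g/m³

Travel time t = 6400 m / 0.53 m/s = 6400/0.53 = 1.208e+04 s = 0.1398 d.
First-order decay: C = 180·exp(−1.3·0.1398) = 180·0.8339 = 150.1 g/m³.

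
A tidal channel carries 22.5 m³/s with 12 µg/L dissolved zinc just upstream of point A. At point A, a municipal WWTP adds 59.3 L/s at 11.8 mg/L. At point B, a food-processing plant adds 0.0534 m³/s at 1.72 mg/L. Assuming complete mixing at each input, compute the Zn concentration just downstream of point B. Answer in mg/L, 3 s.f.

0.0469 mg/L

12 µg/L = 0.012 mg/L.
59.3 L/s = 0.0593 m³/s.
After input A: C = (22.5·0.012 + 0.0593·11.8) / 22.56 = 0.04299 mg/L.
After input B: C = (22.56·0.04299 + 0.0534·1.72) / 22.61 = 0.04695 mg/L.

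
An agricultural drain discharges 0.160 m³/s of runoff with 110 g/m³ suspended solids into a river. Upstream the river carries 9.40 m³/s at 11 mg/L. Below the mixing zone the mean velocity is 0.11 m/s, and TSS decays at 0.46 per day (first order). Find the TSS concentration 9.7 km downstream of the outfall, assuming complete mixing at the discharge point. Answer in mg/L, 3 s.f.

7.91 mg/L

After complete mixing, C₀ = (0.16·110 + 9.4·11) / 9.56 = 12.66 mg/L.
Travel time t = 9700 m / 0.11 m/s = 8.818e+04 s = 1.021 d.
C = 12.66·exp(−0.46·1.021) = 12.66·0.6253 = 7.915 mg/L.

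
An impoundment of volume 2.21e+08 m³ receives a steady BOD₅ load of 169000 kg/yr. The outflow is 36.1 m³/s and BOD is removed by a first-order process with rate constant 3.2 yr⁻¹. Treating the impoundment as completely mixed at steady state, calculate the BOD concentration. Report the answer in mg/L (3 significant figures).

0.0915 mg/L

Outflow Q = 36.1 m³/s × 3.156e+07 s/yr = 1.139e+09 m³/yr.
Steady-state CSTR mass balance: W = Q·C + k·V·C, so C = W/(Q + kV).
Q + kV = 1.139e+09 + 3.2·2.21e+08 = 1.846e+09 m³/yr.
C = 169000/1.846e+09 = 9.153e-05 kg/m³ = 0.09153 mg/L.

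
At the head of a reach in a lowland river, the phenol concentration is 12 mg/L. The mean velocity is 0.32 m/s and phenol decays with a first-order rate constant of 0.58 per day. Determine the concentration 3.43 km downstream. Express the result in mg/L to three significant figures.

11.2 mg/L

Travel time t = 3.43 km / 0.32 m/s = 3430/0.32 = 1.072e+04 s = 0.1241 d.
First-order decay: C = 12·exp(−0.58·0.1241) = 12·0.9306 = 11.17 mg/L.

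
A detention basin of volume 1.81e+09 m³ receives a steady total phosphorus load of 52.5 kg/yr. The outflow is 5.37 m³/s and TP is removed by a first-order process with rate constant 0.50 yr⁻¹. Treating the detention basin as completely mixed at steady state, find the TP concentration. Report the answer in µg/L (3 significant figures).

Outflow Q = 5.37 m³/s × 3.156e+07 s/yr = 1.695e+08 m³/yr.
Steady-state CSTR mass balance: W = Q·C + k·V·C, so C = W/(Q + kV).
Q + kV = 1.695e+08 + 0.50·1.81e+09 = 1.074e+09 m³/yr.
C = 52.5/1.074e+09 = 4.886e-08 kg/m³ = 4.886e-05 mg/L = 0.04886 µg/L.

0.0489 µg/L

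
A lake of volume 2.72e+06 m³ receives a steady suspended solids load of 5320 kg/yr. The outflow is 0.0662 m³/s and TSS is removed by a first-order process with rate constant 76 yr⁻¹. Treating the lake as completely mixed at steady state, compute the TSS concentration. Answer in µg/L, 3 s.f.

Outflow Q = 0.0662 m³/s × 3.156e+07 s/yr = 2.089e+06 m³/yr.
Steady-state CSTR mass balance: W = Q·C + k·V·C, so C = W/(Q + kV).
Q + kV = 2.089e+06 + 76·2.72e+06 = 2.088e+08 m³/yr.
C = 5320/2.088e+08 = 2.548e-05 kg/m³ = 0.02548 mg/L = 25.48 µg/L.

25.5 µg/L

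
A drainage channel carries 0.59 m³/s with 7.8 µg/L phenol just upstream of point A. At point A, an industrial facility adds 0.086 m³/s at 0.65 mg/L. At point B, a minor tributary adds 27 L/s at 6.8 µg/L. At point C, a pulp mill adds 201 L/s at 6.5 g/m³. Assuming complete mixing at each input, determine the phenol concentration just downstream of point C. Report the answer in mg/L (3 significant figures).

7.8 µg/L = 0.0078 mg/L.
After input A: C = (0.59·0.0078 + 0.086·0.65) / 0.676 = 0.0895 mg/L.
27 L/s = 0.027 m³/s.
6.8 µg/L = 0.0068 mg/L.
After input B: C = (0.676·0.0895 + 0.027·0.0068) / 0.703 = 0.08632 mg/L.
201 L/s = 0.201 m³/s.
After input C: C = (0.703·0.08632 + 0.201·6.5) / 0.904 = 1.512 mg/L.

1.51 mg/L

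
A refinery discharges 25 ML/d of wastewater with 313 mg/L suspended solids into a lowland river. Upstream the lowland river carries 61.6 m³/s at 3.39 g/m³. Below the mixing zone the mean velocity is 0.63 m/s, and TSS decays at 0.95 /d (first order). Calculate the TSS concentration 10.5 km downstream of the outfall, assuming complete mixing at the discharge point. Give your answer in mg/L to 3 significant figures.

25 ML/d = 0.2894 m³/s.
After complete mixing, C₀ = (0.2894·313 + 61.6·3.39) / 61.89 = 4.838 mg/L.
Travel time t = 1.05e+04 m / 0.63 m/s = 1.667e+04 s = 0.1929 d.
C = 4.838·exp(−0.95·0.1929) = 4.838·0.8326 = 4.028 mg/L.

4.03 mg/L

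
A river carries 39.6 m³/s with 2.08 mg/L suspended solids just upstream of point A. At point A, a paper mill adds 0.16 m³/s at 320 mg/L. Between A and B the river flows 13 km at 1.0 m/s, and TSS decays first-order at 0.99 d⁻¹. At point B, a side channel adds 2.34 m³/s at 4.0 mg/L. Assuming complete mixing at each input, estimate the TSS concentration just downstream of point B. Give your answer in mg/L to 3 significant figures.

2.96 mg/L

After input A: C = (39.6·2.08 + 0.16·320) / 39.76 = 3.359 mg/L.
Over the 13 km reach to input B (t = 1.3e+04 s = 0.1505 d), decay gives C = 3.359·exp(−0.99·0.1505) = 2.894 mg/L.
After input B: C = (39.76·2.894 + 2.34·4) / 42.1 = 2.956 mg/L.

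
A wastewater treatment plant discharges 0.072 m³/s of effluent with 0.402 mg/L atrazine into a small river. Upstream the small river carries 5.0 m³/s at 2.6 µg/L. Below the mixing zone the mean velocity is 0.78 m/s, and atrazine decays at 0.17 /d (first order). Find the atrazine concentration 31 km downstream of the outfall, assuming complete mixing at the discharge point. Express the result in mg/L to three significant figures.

0.00765 mg/L

2.6 µg/L = 0.0026 mg/L.
After complete mixing, C₀ = (0.072·0.402 + 5·0.0026) / 5.072 = 0.00827 mg/L.
Travel time t = 3.1e+04 m / 0.78 m/s = 3.974e+04 s = 0.46 d.
C = 0.00827·exp(−0.17·0.46) = 0.00827·0.9248 = 0.007648 mg/L.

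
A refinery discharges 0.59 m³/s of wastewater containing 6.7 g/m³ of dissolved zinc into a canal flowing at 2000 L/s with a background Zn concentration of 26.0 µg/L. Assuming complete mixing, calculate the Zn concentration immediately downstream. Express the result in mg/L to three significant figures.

1.55 mg/L

2000 L/s = 2 m³/s.
26.0 µg/L = 0.026 mg/L.
Flow-weighted mixing gives C = (0.59·6.7 + 2·0.026) / (0.59 + 2) = 4.005/2.59 = 1.546 mg/L.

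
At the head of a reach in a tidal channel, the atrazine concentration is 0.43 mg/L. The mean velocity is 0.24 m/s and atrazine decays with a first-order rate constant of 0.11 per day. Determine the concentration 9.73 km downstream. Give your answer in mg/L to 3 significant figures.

Travel time t = 9.73 km / 0.24 m/s = 9730/0.24 = 4.054e+04 s = 0.4692 d.
First-order decay: C = 0.43·exp(−0.11·0.4692) = 0.43·0.9497 = 0.4084 mg/L.

0.408 mg/L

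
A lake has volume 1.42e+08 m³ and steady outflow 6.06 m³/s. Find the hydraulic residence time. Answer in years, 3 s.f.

Q = 6.06 m³/s × 3.156e+07 s/yr = 1.912e+08 m³/yr.
Hydraulic residence time τ = V/Q = 1.42e+08/1.912e+08 = 0.7425 yr.

0.743 yr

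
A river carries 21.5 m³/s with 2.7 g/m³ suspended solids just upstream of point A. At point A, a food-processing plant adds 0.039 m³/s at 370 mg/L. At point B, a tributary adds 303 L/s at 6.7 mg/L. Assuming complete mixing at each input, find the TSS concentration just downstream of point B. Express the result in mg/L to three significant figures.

3.41 mg/L

After input A: C = (21.5·2.7 + 0.039·370) / 21.54 = 3.365 mg/L.
303 L/s = 0.303 m³/s.
After input B: C = (21.54·3.365 + 0.303·6.7) / 21.84 = 3.411 mg/L.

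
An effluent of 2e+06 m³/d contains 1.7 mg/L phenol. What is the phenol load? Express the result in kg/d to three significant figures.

2e+06 m³/d = 23.15 m³/s.
Mass flux = Q·C = 23.15 m³/s × 1.7 g/m³ = 39.35 g/s.
= 39.35 g/s × 86.4 = 3400 kg/d.

3400 kg/d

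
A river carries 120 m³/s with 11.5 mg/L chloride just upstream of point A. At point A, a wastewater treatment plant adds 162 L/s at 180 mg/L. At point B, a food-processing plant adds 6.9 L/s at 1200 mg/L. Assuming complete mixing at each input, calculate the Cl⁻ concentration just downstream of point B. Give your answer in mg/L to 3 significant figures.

162 L/s = 0.162 m³/s.
After input A: C = (120·11.5 + 0.162·180) / 120.2 = 11.73 mg/L.
6.9 L/s = 0.0069 m³/s.
After input B: C = (120.2·11.73 + 0.0069·1200) / 120.2 = 11.8 mg/L.

11.8 mg/L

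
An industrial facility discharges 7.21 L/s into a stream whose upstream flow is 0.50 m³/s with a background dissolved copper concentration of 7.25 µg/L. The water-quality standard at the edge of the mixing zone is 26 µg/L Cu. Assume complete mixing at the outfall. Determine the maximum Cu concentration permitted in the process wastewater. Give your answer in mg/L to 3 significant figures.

1.33 mg/L

7.21 L/s = 0.00721 m³/s.
7.25 µg/L = 0.00725 mg/L.
26 µg/L = 0.026 mg/L.
Mass balance: 0.026·0.5072 = 0.00721·Cₑ + 0.5·0.00725.
Cₑ = (0.01319 − 0.003625) / 0.00721 = 1.326 mg/L.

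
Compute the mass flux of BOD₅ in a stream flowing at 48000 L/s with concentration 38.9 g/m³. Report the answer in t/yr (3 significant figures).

48000 L/s = 48 m³/s.
Mass flux = Q·C = 48 m³/s × 38.9 g/m³ = 1867 g/s.
= 1867 g/s × 31.56 = 5.892e+04 t/yr.

58900 t/yr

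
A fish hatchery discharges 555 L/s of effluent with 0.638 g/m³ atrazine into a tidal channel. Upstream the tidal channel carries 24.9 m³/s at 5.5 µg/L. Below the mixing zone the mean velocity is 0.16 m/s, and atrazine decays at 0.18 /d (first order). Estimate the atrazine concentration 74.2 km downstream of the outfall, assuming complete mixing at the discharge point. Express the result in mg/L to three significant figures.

555 L/s = 0.555 m³/s.
5.5 µg/L = 0.0055 mg/L.
After complete mixing, C₀ = (0.555·0.638 + 24.9·0.0055) / 25.45 = 0.01929 mg/L.
Travel time t = 7.42e+04 m / 0.16 m/s = 4.638e+05 s = 5.367 d.
C = 0.01929·exp(−0.18·5.367) = 0.01929·0.3805 = 0.007341 mg/L.

0.00734 mg/L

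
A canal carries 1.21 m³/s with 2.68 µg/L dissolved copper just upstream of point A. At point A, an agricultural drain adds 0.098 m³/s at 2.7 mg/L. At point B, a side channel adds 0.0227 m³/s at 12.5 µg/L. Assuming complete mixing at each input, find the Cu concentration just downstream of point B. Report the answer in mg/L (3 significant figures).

0.201 mg/L

2.68 µg/L = 0.00268 mg/L.
After input A: C = (1.21·0.00268 + 0.098·2.7) / 1.308 = 0.2048 mg/L.
12.5 µg/L = 0.0125 mg/L.
After input B: C = (1.308·0.2048 + 0.0227·0.0125) / 1.331 = 0.2015 mg/L.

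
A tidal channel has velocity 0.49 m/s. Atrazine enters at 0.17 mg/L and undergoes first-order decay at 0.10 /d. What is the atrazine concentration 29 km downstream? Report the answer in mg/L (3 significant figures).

0.159 mg/L

Travel time t = 29 km / 0.49 m/s = 2.9e+04/0.49 = 5.918e+04 s = 0.685 d.
First-order decay: C = 0.17·exp(−0.10·0.685) = 0.17·0.9338 = 0.1587 mg/L.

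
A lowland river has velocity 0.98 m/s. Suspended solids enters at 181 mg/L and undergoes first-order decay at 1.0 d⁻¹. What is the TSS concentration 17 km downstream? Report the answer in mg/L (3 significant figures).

Travel time t = 17 km / 0.98 m/s = 1.7e+04/0.98 = 1.735e+04 s = 0.2008 d.
First-order decay: C = 181·exp(−1.0·0.2008) = 181·0.8181 = 148.1 mg/L.

148 mg/L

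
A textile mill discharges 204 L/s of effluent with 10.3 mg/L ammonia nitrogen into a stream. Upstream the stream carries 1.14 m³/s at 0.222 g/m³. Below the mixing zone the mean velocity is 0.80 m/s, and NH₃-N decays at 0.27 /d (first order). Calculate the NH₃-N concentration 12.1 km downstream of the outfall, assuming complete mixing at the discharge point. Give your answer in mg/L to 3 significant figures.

204 L/s = 0.204 m³/s.
After complete mixing, C₀ = (0.204·10.3 + 1.14·0.222) / 1.344 = 1.752 mg/L.
Travel time t = 1.21e+04 m / 0.80 m/s = 1.512e+04 s = 0.1751 d.
C = 1.752·exp(−0.27·0.1751) = 1.752·0.9538 = 1.671 mg/L.

1.67 mg/L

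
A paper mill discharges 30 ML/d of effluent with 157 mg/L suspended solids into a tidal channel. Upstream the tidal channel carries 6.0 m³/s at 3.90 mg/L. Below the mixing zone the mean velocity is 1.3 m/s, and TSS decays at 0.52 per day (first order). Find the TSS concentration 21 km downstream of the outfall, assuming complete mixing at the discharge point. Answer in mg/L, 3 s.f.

30 ML/d = 0.3472 m³/s.
After complete mixing, C₀ = (0.3472·157 + 6·3.9) / 6.347 = 12.28 mg/L.
Travel time t = 2.1e+04 m / 1.3 m/s = 1.615e+04 s = 0.187 d.
C = 12.28·exp(−0.52·0.187) = 12.28·0.9074 = 11.14 mg/L.

11.1 mg/L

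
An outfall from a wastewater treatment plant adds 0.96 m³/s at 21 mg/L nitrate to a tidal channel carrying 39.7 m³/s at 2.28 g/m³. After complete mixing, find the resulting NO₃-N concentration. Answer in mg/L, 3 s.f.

Conservation of mass across the mixing zone: C = (0.96·21 + 39.7·2.28) / (0.96 + 39.7) = 110.7/40.66 = 2.722 mg/L.

2.72 mg/L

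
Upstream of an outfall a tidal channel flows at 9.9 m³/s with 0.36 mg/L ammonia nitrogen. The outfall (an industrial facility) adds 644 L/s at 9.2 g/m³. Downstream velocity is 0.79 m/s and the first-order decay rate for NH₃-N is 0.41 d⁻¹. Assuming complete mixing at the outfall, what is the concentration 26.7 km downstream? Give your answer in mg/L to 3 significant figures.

0.767 mg/L

644 L/s = 0.644 m³/s.
After complete mixing, C₀ = (0.644·9.2 + 9.9·0.36) / 10.54 = 0.8999 mg/L.
Travel time t = 2.67e+04 m / 0.79 m/s = 3.38e+04 s = 0.3912 d.
C = 0.8999·exp(−0.41·0.3912) = 0.8999·0.8518 = 0.7666 mg/L.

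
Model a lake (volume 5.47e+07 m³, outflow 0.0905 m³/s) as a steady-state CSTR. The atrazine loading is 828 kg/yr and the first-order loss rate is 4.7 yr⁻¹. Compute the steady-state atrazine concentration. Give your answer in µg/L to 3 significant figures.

3.19 µg/L

Outflow Q = 0.0905 m³/s × 3.156e+07 s/yr = 2.856e+06 m³/yr.
Steady-state CSTR mass balance: W = Q·C + k·V·C, so C = W/(Q + kV).
Q + kV = 2.856e+06 + 4.7·5.47e+07 = 2.599e+08 m³/yr.
C = 828/2.599e+08 = 3.185e-06 kg/m³ = 0.003185 mg/L = 3.185 µg/L.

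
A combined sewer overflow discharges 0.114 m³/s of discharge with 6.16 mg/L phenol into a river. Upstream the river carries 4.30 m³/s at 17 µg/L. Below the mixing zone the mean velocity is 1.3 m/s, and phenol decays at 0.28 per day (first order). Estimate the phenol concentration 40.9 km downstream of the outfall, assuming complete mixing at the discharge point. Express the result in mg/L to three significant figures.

17 µg/L = 0.017 mg/L.
After complete mixing, C₀ = (0.114·6.16 + 4.3·0.017) / 4.414 = 0.1757 mg/L.
Travel time t = 4.09e+04 m / 1.3 m/s = 3.146e+04 s = 0.3641 d.
C = 0.1757·exp(−0.28·0.3641) = 0.1757·0.9031 = 0.1586 mg/L.

0.159 mg/L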